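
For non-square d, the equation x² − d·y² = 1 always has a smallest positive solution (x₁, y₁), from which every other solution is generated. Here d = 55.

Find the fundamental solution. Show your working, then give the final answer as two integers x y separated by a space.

89 12

√55 → a₀=7, period (2,2,2,14); ℓ=4 even so k=3
step 0: (7, 1)  from 7·(1,0) + (0,1)
…
step 2: (37, 5)  from 2·(15,2) + (7,1)
step 3: (89, 12)  from 2·(37,5) + (15,2)
→ (89, 12).  Check: 89²=7921, 55·12²=7920, difference 1.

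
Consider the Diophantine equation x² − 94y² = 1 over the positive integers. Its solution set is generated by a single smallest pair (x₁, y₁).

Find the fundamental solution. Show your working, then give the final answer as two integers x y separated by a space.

d=94: √d = [9; 1,2,3,1,1,…,2,1,18] (ℓ=16, even), read p_15/q_15
k=0  a_k=9  p_k/q_k = 9/1
…
k=8  a_k=8  p_k/q_k = 12953/1336
…
k=13  a_k=3  p_k/q_k = 652934/67345
k=14  a_k=2  p_k/q_k = 1490361/153719
k=15  a_k=1  p_k/q_k = 2143295/221064
→ (2143295, 221064).  Check: 2143295²=4593713457025, 94·221064²=4593713457024, difference 1.

2143295 221064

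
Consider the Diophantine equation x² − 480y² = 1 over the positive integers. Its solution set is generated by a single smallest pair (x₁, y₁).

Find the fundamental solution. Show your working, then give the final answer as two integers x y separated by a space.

241 11

d=480: √d = [21; 1,9,1,42] (ℓ=4, even), read p_3/q_3
a_0=21:  p_0=21·1+0=21,  q_0=21·0+1=1
…
a_2=9:  p_2=9·22+21=219,  q_2=9·1+1=10
a_3=1:  p_3=1·219+22=241,  q_3=1·10+1=11
fundamental: x₁=241, y₁=11  (since 58081 − 480·121 = 1)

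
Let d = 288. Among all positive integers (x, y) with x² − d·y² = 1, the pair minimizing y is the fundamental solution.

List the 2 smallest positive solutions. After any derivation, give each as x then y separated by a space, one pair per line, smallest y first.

√288 = [16; 1,32, …], period ℓ=2 (even) → k=1
i=0: a=16 ⇒ p=16, q=1
i=1: a=1 ⇒ p=17, q=1
→ (17, 1).  Check: 17²=289, 288·1²=288, difference 1.
n=2: (17,1)∘(17,1) = (17·17+288·1·1, 17·1+1·17) = (577,34)

17 1
577 34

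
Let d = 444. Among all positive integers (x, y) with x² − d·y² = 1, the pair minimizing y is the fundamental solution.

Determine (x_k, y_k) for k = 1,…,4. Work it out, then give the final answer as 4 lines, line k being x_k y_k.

295 14
174049 8260
102688615 4873386
60586108801 2875289480

√444 → a₀=21, period (14,42); ℓ=2 even so k=1
a_0=21:  p_0=21·1+0=21,  q_0=21·0+1=1
a_1=14:  p_1=14·21+1=295,  q_1=14·1+0=14
(x₁, y₁) = (295, 14);  295² − 444·14² = 1 ✓
(x_2, y_2) = (295·295 + 444·14·14, 295·14 + 14·295) = (174049, 8260)
(x_3, y_3) = (295·174049 + 444·14·8260, 295·8260 + 14·174049) = (102688615, 4873386)
(x_4, y_4) = (295·102688615 + 444·14·4873386, 295·4873386 + 14·102688615) = (60586108801, 2875289480)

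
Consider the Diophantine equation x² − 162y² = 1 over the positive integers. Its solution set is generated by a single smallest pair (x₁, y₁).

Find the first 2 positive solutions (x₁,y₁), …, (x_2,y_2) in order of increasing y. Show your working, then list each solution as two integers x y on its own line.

√162 = [12; 1,2,1,2,12,2,1,2,1,24, …], period ℓ=10 (even) → k=9
i=0: a=12 ⇒ p=12, q=1
…
i=3: a=1 ⇒ p=51, q=4
i=4: a=2 ⇒ p=140, q=11
i=5: a=12 ⇒ p=1731, q=136
…
i=8: a=2 ⇒ p=14268, q=1121
i=9: a=1 ⇒ p=19601, q=1540
(x₁, y₁) = (19601, 1540);  19601² − 162·1540² = 1 ✓
(19601+1540√162)^2 = 768398401 + 60371080√162

19601 1540
768398401 60371080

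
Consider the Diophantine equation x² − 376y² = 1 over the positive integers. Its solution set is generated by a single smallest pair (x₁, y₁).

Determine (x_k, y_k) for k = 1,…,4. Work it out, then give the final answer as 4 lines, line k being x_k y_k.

√376 → a₀=19, period (2,1,1,3,1,…,1,2,38); ℓ=16 even so k=15
k=0  a_k=19  p_k/q_k = 19/1
…
k=4  a_k=3  p_k/q_k = 349/18
k=5  a_k=1  p_k/q_k = 446/23
k=6  a_k=2  p_k/q_k = 1241/64
…
k=11  a_k=1  p_k/q_k = 99455/5129
k=12  a_k=3  p_k/q_k = 368986/19029
…
k=14  a_k=1  p_k/q_k = 837427/43187
k=15  a_k=2  p_k/q_k = 2143295/110532
fundamental: x₁=2143295, y₁=110532  (since 4593713457025 − 376·12217323024 = 1)
n=2: (2143295,110532)∘(2143295,110532) = (2143295·2143295+376·110532·110532, 2143295·110532+110532·2143295) = (9187426914049,473805365880)
n=3: (9187426914049,473805365880)∘(2143295,110532) = (2143295·9187426914049+376·110532·473805365880, 2143295·473805365880+110532·9187426914049) = (39382732335491159615,2031009343327438668)
n=4: (39382732335491159615,2031009343327438668)∘(2143295,110532) = (2143295·39382732335491159615+376·110532·2031009343327438668, 2143295·2031009343327438668+110532·39382732335491159615) = (168817626601983862467148801,8706104341013491514496240)

2143295 110532
9187426914049 473805365880
39382732335491159615 2031009343327438668
168817626601983862467148801 8706104341013491514496240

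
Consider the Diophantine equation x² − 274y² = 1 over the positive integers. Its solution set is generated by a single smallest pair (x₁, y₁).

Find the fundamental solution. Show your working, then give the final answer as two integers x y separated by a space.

3959299 239190

d=274: √d = [16; 1,1,4,4,1,1,32] (ℓ=7, odd), read p_13/q_13
a_0=16:  p_0=16·1+0=16,  q_0=16·0+1=1
…
a_5=1:  p_5=1·629+149=778,  q_5=1·38+9=47
…
a_7=32:  p_7=32·1407+778=45802,  q_7=32·85+47=2767
…
a_11=4:  p_11=4·419253+93011=1770023,  q_11=4·25328+5619=106931
a_12=1:  p_12=1·1770023+419253=2189276,  q_12=1·106931+25328=132259
a_13=1:  p_13=1·2189276+1770023=3959299,  q_13=1·132259+106931=239190
→ (3959299, 239190).  Check: 3959299²=15676048571401, 274·239190²=15676048571400, difference 1.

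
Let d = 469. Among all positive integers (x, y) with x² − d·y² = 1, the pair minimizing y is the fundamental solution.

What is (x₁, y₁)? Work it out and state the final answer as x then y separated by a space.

137215 6336

√469 = [21; 1,1,1,10,6,10,1,1,1,42, …], period ℓ=10 (even) → k=9
step 0: (21, 1)  from 21·(1,0) + (0,1)
step 1: (22, 1)  from 1·(21,1) + (1,0)
…
step 3: (65, 3)  from 1·(43,2) + (22,1)
step 4: (693, 32)  from 10·(65,3) + (43,2)
…
step 6: (42923, 1982)  from 10·(4223,195) + (693,32)
…
step 8: (90069, 4159)  from 1·(47146,2177) + (42923,1982)
step 9: (137215, 6336)  from 1·(90069,4159) + (47146,2177)
fundamental: x₁=137215, y₁=6336  (since 18827956225 − 469·40144896 = 1)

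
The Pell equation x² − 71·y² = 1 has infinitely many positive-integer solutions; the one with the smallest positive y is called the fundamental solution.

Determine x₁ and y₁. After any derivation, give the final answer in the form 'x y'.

3480 413

[8; 2,2,1,7,1,2,2,16] for √71; ℓ=8 ⇒ convergent index 7
a_0=8:  p_0=8·1+0=8,  q_0=8·0+1=1
a_1=2:  p_1=2·8+1=17,  q_1=2·1+0=2
…
a_3=1:  p_3=1·42+17=59,  q_3=1·5+2=7
…
a_5=1:  p_5=1·455+59=514,  q_5=1·54+7=61
a_6=2:  p_6=2·514+455=1483,  q_6=2·61+54=176
a_7=2:  p_7=2·1483+514=3480,  q_7=2·176+61=413
(x₁, y₁) = (3480, 413);  3480² − 71·413² = 1 ✓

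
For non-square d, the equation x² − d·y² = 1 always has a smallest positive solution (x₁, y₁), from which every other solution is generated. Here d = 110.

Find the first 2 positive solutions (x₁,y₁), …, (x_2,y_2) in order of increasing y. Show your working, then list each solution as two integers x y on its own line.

21 2
881 84

d=110: √d = [10; 2,20] (ℓ=2, even), read p_1/q_1
k=0  a_k=10  p_k/q_k = 10/1
k=1  a_k=2  p_k/q_k = 21/2
→ (21, 2).  Check: 21²=441, 110·2²=440, difference 1.
(x_2, y_2) = (21·21 + 110·2·2, 21·2 + 2·21) = (881, 84)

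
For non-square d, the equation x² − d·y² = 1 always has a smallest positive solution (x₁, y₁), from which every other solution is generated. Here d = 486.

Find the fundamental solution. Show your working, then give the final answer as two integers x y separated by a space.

485 22

d=486: √d = [22; 22,44] (ℓ=2, even), read p_1/q_1
k=0  a_k=22  p_k/q_k = 22/1
k=1  a_k=22  p_k/q_k = 485/22
fundamental: x₁=485, y₁=22  (since 235225 − 486·484 = 1)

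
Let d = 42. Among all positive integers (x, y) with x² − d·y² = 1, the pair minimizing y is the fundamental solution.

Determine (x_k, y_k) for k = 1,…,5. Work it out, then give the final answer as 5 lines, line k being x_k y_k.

√42 → a₀=6, period (2,12); ℓ=2 even so k=1
a_0=6:  p_0=6·1+0=6,  q_0=6·0+1=1
a_1=2:  p_1=2·6+1=13,  q_1=2·1+0=2
(x₁, y₁) = (13, 2);  13² − 42·2² = 1 ✓
(x_2, y_2) = (13·13 + 42·2·2, 13·2 + 2·13) = (337, 52)
(x_3, y_3) = (13·337 + 42·2·52, 13·52 + 2·337) = (8749, 1350)
(x_4, y_4) = (13·8749 + 42·2·1350, 13·1350 + 2·8749) = (227137, 35048)
(x_5, y_5) = (13·227137 + 42·2·35048, 13·35048 + 2·227137) = (5896813, 909898)

13 2
337 52
8749 1350
227137 35048
5896813 909898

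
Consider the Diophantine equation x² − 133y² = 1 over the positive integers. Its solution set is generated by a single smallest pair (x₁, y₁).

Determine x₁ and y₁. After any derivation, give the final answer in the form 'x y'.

2588599 224460

d=133: √d = [11; 1,1,7,5,1,…,1,1,22] (ℓ=16, even), read p_15/q_15
a_0=11:  p_0=11·1+0=11,  q_0=11·0+1=1
a_1=1:  p_1=1·11+1=12,  q_1=1·1+0=1
a_2=1:  p_2=1·12+11=23,  q_2=1·1+1=2
a_3=7:  p_3=7·23+12=173,  q_3=7·2+1=15
…
a_5=1:  p_5=1·888+173=1061,  q_5=1·77+15=92
a_6=1:  p_6=1·1061+888=1949,  q_6=1·92+77=169
a_7=1:  p_7=1·1949+1061=3010,  q_7=1·169+92=261
a_8=2:  p_8=2·3010+1949=7969,  q_8=2·261+169=691
a_9=1:  p_9=1·7969+3010=10979,  q_9=1·691+261=952
a_10=1:  p_10=1·10979+7969=18948,  q_10=1·952+691=1643
a_11=1:  p_11=1·18948+10979=29927,  q_11=1·1643+952=2595
a_12=5:  p_12=5·29927+18948=168583,  q_12=5·2595+1643=14618
…
a_14=1:  p_14=1·1210008+168583=1378591,  q_14=1·104921+14618=119539
a_15=1:  p_15=1·1378591+1210008=2588599,  q_15=1·119539+104921=224460
→ (2588599, 224460).  Check: 2588599²=6700844782801, 133·224460²=6700844782800, difference 1.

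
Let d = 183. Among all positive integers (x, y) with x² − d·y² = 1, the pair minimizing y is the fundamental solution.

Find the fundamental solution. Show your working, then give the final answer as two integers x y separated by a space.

487 36

√183 → a₀=13, period (1,1,8,1,1,26); ℓ=6 even so k=5
step 0: (13, 1)  from 13·(1,0) + (0,1)
step 1: (14, 1)  from 1·(13,1) + (1,0)
step 2: (27, 2)  from 1·(14,1) + (13,1)
step 3: (230, 17)  from 8·(27,2) + (14,1)
step 4: (257, 19)  from 1·(230,17) + (27,2)
step 5: (487, 36)  from 1·(257,19) + (230,17)
(x₁, y₁) = (487, 36);  487² − 183·36² = 1 ✓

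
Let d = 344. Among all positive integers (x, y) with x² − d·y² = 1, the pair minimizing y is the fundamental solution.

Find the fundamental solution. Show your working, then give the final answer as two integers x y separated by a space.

d=344: √d = [18; 1,1,4,1,3,1,4,1,1,36] (ℓ=10, even), read p_9/q_9
step 0: (18, 1)  from 18·(1,0) + (0,1)
step 1: (19, 1)  from 1·(18,1) + (1,0)
step 2: (37, 2)  from 1·(19,1) + (18,1)
step 3: (167, 9)  from 4·(37,2) + (19,1)
…
step 5: (779, 42)  from 3·(204,11) + (167,9)
step 6: (983, 53)  from 1·(779,42) + (204,11)
step 7: (4711, 254)  from 4·(983,53) + (779,42)
step 8: (5694, 307)  from 1·(4711,254) + (983,53)
step 9: (10405, 561)  from 1·(5694,307) + (4711,254)
(x₁, y₁) = (10405, 561);  10405² − 344·561² = 1 ✓

10405 561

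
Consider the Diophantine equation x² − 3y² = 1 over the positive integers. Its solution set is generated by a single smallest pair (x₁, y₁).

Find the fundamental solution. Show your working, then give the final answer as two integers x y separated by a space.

[1; 1,2] for √3; ℓ=2 ⇒ convergent index 1
i=0: a=1 ⇒ p=1, q=1
i=1: a=1 ⇒ p=2, q=1
fundamental: x₁=2, y₁=1  (since 4 − 3·1 = 1)

2 1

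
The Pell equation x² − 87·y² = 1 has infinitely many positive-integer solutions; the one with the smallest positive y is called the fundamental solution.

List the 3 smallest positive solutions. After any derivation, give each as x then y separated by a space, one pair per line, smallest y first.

√87 → a₀=9, period (3,18); ℓ=2 even so k=1
step 0: (9, 1)  from 9·(1,0) + (0,1)
step 1: (28, 3)  from 3·(9,1) + (1,0)
fundamental: x₁=28, y₁=3  (since 784 − 87·9 = 1)
(28+3√87)^2 = 1567 + 168√87
(28+3√87)^3 = 87724 + 9405√87

28 3
1567 168
87724 9405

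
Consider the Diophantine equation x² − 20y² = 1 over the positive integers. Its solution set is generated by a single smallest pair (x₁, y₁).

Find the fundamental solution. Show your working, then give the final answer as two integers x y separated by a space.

9 2

√20 = [4; 2,8, …], period ℓ=2 (even) → k=1
k=0  a_k=4  p_k/q_k = 4/1
k=1  a_k=2  p_k/q_k = 9/2
fundamental: x₁=9, y₁=2  (since 81 − 20·4 = 1)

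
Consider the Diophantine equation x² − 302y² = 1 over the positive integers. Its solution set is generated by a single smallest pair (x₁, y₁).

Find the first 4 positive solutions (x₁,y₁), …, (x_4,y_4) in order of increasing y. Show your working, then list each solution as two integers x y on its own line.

4276623 246092
36579008568257 2104885414632
312869258720405635599 18003602753159249380
2676047735673238042056036097 153989243234046232237072848

√302 = [17; 2,1,1,1,4,…,1,2,34, …], period ℓ=16 (even) → k=15
step 0: (17, 1)  from 17·(1,0) + (0,1)
step 1: (35, 2)  from 2·(17,1) + (1,0)
…
step 5: (643, 37)  from 4·(139,8) + (87,5)
…
step 9: (36581, 2105)  from 1·(34513,1986) + (2068,119)
step 10: (107675, 6196)  from 2·(36581,2105) + (34513,1986)
step 11: (467281, 26889)  from 4·(107675,6196) + (36581,2105)
step 12: (574956, 33085)  from 1·(467281,26889) + (107675,6196)
step 13: (1042237, 59974)  from 1·(574956,33085) + (467281,26889)
step 14: (1617193, 93059)  from 1·(1042237,59974) + (574956,33085)
step 15: (4276623, 246092)  from 2·(1617193,93059) + (1042237,59974)
→ (4276623, 246092).  Check: 4276623²=18289504284129, 302·246092²=18289504284128, difference 1.
(x_2, y_2) = (4276623·4276623 + 302·246092·246092, 4276623·246092 + 246092·4276623) = (36579008568257, 2104885414632)
(x_3, y_3) = (4276623·36579008568257 + 302·246092·2104885414632, 4276623·2104885414632 + 246092·36579008568257) = (312869258720405635599, 18003602753159249380)
(x_4, y_4) = (4276623·312869258720405635599 + 302·246092·18003602753159249380, 4276623·18003602753159249380 + 246092·312869258720405635599) = (2676047735673238042056036097, 153989243234046232237072848)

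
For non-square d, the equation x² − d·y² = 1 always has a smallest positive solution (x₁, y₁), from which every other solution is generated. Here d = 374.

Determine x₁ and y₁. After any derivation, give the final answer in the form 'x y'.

√374 → a₀=19, period (2,1,18,1,2,38); ℓ=6 even so k=5
step 0: (19, 1)  from 19·(1,0) + (0,1)
step 1: (39, 2)  from 2·(19,1) + (1,0)
…
step 3: (1083, 56)  from 18·(58,3) + (39,2)
step 4: (1141, 59)  from 1·(1083,56) + (58,3)
step 5: (3365, 174)  from 2·(1141,59) + (1083,56)
→ (3365, 174).  Check: 3365²=11323225, 374·174²=11323224, difference 1.

3365 174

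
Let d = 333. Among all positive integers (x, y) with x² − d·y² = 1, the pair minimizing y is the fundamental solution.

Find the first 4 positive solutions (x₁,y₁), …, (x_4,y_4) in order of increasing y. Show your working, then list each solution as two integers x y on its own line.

d=333: √d = [18; 4,36] (ℓ=2, even), read p_1/q_1
step 0: (18, 1)  from 18·(1,0) + (0,1)
step 1: (73, 4)  from 4·(18,1) + (1,0)
→ (73, 4).  Check: 73²=5329, 333·4²=5328, difference 1.
(73+4√333)^2 = 10657 + 584√333
(73+4√333)^3 = 1555849 + 85260√333
(73+4√333)^4 = 227143297 + 12447376√333

73 4
10657 584
1555849 85260
227143297 12447376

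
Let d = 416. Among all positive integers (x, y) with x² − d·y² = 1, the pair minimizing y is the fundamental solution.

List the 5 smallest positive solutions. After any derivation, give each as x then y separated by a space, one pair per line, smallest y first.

√416 = [20; 2,1,1,9,1,1,2,40, …], period ℓ=8 (even) → k=7
i=0: a=20 ⇒ p=20, q=1
…
i=6: a=1 ⇒ p=2060, q=101
i=7: a=2 ⇒ p=5201, q=255
(x₁, y₁) = (5201, 255);  5201² − 416·255² = 1 ✓
(x_2, y_2) = (5201·5201 + 416·255·255, 5201·255 + 255·5201) = (54100801, 2652510)
(x_3, y_3) = (5201·54100801 + 416·255·2652510, 5201·2652510 + 255·54100801) = (562756526801, 27591408765)
(x_4, y_4) = (5201·562756526801 + 416·255·27591408765, 5201·27591408765 + 255·562756526801) = (5853793337683201, 287005831321020)
(x_5, y_5) = (5201·5853793337683201 + 416·255·287005831321020, 5201·287005831321020 + 255·5853793337683201) = (60891157735824130001, 2985434629809841275)

5201 255
54100801 2652510
562756526801 27591408765
5853793337683201 287005831321020
60891157735824130001 2985434629809841275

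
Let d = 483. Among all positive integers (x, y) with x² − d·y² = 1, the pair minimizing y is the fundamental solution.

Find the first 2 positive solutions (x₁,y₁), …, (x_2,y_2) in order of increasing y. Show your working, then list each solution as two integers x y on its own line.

22 1
967 44

[21; 1,42] for √483; ℓ=2 ⇒ convergent index 1
i=0: a=21 ⇒ p=21, q=1
i=1: a=1 ⇒ p=22, q=1
(x₁, y₁) = (22, 1);  22² − 483·1² = 1 ✓
(x_2, y_2) = (22·22 + 483·1·1, 22·1 + 1·22) = (967, 44)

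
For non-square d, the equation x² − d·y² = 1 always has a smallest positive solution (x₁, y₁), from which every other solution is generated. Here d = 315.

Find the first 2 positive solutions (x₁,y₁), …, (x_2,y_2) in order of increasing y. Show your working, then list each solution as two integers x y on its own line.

71 4
10081 568

√315 → a₀=17, period (1,2,1,34); ℓ=4 even so k=3
a_0=17:  p_0=17·1+0=17,  q_0=17·0+1=1
a_1=1:  p_1=1·17+1=18,  q_1=1·1+0=1
a_2=2:  p_2=2·18+17=53,  q_2=2·1+1=3
a_3=1:  p_3=1·53+18=71,  q_3=1·3+1=4
→ (71, 4).  Check: 71²=5041, 315·4²=5040, difference 1.
(x_2, y_2) = (71·71 + 315·4·4, 71·4 + 4·71) = (10081, 568)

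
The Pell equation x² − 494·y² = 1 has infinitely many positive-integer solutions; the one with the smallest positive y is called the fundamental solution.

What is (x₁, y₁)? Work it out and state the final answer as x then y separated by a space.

√494 → a₀=22, period (4,2,2,1,2,1,2,2,4,44); ℓ=10 even so k=9
i=0: a=22 ⇒ p=22, q=1
…
i=3: a=2 ⇒ p=489, q=22
i=4: a=1 ⇒ p=689, q=31
i=5: a=2 ⇒ p=1867, q=84
i=6: a=1 ⇒ p=2556, q=115
…
i=8: a=2 ⇒ p=16514, q=743
i=9: a=4 ⇒ p=73035, q=3286
fundamental: x₁=73035, y₁=3286  (since 5334111225 − 494·10797796 = 1)

73035 3286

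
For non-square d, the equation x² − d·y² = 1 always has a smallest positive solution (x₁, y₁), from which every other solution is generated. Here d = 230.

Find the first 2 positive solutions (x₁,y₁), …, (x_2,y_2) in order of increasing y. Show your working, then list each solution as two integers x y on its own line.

[15; 6,30] for √230; ℓ=2 ⇒ convergent index 1
i=0: a=15 ⇒ p=15, q=1
i=1: a=6 ⇒ p=91, q=6
(x₁, y₁) = (91, 6);  91² − 230·6² = 1 ✓
(91+6√230)^2 = 16561 + 1092√230

91 6
16561 1092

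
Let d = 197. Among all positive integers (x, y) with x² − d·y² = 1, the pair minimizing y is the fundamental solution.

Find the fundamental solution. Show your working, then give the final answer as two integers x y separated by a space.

393 28

√197 → a₀=14, period (28); ℓ=1 odd so k=1
k=0  a_k=14  p_k/q_k = 14/1
k=1  a_k=28  p_k/q_k = 393/28
→ (393, 28).  Check: 393²=154449, 197·28²=154448, difference 1.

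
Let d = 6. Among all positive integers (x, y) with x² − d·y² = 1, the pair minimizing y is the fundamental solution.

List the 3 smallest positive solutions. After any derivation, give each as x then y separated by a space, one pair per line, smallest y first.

5 2
49 20
485 198

√6 = [2; 2,4, …], period ℓ=2 (even) → k=1
step 0: (2, 1)  from 2·(1,0) + (0,1)
step 1: (5, 2)  from 2·(2,1) + (1,0)
→ (5, 2).  Check: 5²=25, 6·2²=24, difference 1.
n=2: (5,2)∘(5,2) = (5·5+6·2·2, 5·2+2·5) = (49,20)
n=3: (49,20)∘(5,2) = (5·49+6·2·20, 5·20+2·49) = (485,198)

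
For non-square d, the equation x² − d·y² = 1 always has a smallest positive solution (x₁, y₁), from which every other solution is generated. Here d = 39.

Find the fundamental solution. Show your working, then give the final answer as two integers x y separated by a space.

25 4

[6; 4,12] for √39; ℓ=2 ⇒ convergent index 1
k=0  a_k=6  p_k/q_k = 6/1
k=1  a_k=4  p_k/q_k = 25/4
→ (25, 4).  Check: 25²=625, 39·4²=624, difference 1.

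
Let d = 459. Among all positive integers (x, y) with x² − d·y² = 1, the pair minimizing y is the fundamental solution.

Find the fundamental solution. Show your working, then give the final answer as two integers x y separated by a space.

√459 → a₀=21, period (2,2,1,4,21,4,1,2,2,42); ℓ=10 even so k=9
k=0  a_k=21  p_k/q_k = 21/1
…
k=2  a_k=2  p_k/q_k = 107/5
k=3  a_k=1  p_k/q_k = 150/7
k=4  a_k=4  p_k/q_k = 707/33
k=5  a_k=21  p_k/q_k = 14997/700
k=6  a_k=4  p_k/q_k = 60695/2833
k=7  a_k=1  p_k/q_k = 75692/3533
k=8  a_k=2  p_k/q_k = 212079/9899
k=9  a_k=2  p_k/q_k = 499850/23331
(x₁, y₁) = (499850, 23331);  499850² − 459·23331² = 1 ✓

499850 23331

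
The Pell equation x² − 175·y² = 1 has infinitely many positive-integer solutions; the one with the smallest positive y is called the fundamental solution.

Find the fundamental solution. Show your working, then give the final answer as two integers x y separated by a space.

2024 153

√175 = [13; 4,2,1,2,4,26, …], period ℓ=6 (even) → k=5
step 0: (13, 1)  from 13·(1,0) + (0,1)
…
step 3: (172, 13)  from 1·(119,9) + (53,4)
step 4: (463, 35)  from 2·(172,13) + (119,9)
step 5: (2024, 153)  from 4·(463,35) + (172,13)
fundamental: x₁=2024, y₁=153  (since 4096576 − 175·23409 = 1)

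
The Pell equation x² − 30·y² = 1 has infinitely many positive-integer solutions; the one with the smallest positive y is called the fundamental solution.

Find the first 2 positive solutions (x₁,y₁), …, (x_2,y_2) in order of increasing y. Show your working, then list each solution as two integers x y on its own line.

11 2
241 44

√30 → a₀=5, period (2,10); ℓ=2 even so k=1
a_0=5:  p_0=5·1+0=5,  q_0=5·0+1=1
a_1=2:  p_1=2·5+1=11,  q_1=2·1+0=2
(x₁, y₁) = (11, 2);  11² − 30·2² = 1 ✓
(x_2, y_2) = (11·11 + 30·2·2, 11·2 + 2·11) = (241, 44)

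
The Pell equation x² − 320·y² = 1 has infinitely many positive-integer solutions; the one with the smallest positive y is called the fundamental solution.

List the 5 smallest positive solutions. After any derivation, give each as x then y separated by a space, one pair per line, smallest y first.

√320 = [17; 1,7,1,34, …], period ℓ=4 (even) → k=3
k=0  a_k=17  p_k/q_k = 17/1
k=1  a_k=1  p_k/q_k = 18/1
k=2  a_k=7  p_k/q_k = 143/8
k=3  a_k=1  p_k/q_k = 161/9
fundamental: x₁=161, y₁=9  (since 25921 − 320·81 = 1)
n=2: (161,9)∘(161,9) = (161·161+320·9·9, 161·9+9·161) = (51841,2898)
n=3: (51841,2898)∘(161,9) = (161·51841+320·9·2898, 161·2898+9·51841) = (16692641,933147)
n=4: (16692641,933147)∘(161,9) = (161·16692641+320·9·933147, 161·933147+9·16692641) = (5374978561,300470436)
n=5: (5374978561,300470436)∘(161,9) = (161·5374978561+320·9·300470436, 161·300470436+9·5374978561) = (1730726404001,96750547245)

161 9
51841 2898
16692641 933147
5374978561 300470436
1730726404001 96750547245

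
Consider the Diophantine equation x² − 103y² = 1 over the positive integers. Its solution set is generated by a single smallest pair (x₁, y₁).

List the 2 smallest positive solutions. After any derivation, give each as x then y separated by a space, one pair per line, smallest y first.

227528 22419
103537981567 10201900464

[10; 6,1,2,1,1,9,1,1,2,1,6,20] for √103; ℓ=12 ⇒ convergent index 11
k=0  a_k=10  p_k/q_k = 10/1
k=1  a_k=6  p_k/q_k = 61/6
…
k=3  a_k=2  p_k/q_k = 203/20
…
k=5  a_k=1  p_k/q_k = 477/47
k=6  a_k=9  p_k/q_k = 4567/450
…
k=10  a_k=1  p_k/q_k = 33877/3338
k=11  a_k=6  p_k/q_k = 227528/22419
fundamental: x₁=227528, y₁=22419  (since 51768990784 − 103·502611561 = 1)
(x_2, y_2) = (227528·227528 + 103·22419·22419, 227528·22419 + 22419·227528) = (103537981567, 10201900464)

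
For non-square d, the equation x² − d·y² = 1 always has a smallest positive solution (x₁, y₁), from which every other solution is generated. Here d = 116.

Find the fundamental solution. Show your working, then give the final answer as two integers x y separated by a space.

d=116: √d = [10; 1,3,2,1,4,1,2,3,1,20] (ℓ=10, even), read p_9/q_9
i=0: a=10 ⇒ p=10, q=1
…
i=5: a=4 ⇒ p=657, q=61
i=6: a=1 ⇒ p=797, q=74
i=7: a=2 ⇒ p=2251, q=209
i=8: a=3 ⇒ p=7550, q=701
i=9: a=1 ⇒ p=9801, q=910
→ (9801, 910).  Check: 9801²=96059601, 116·910²=96059600, difference 1.

9801 910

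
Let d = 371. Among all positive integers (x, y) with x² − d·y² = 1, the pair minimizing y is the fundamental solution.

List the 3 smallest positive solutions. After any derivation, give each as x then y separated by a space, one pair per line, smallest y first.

1695 88
5746049 298320
19479104415 1011304712

√371 = [19; 3,1,4,1,3,38, …], period ℓ=6 (even) → k=5
a_0=19:  p_0=19·1+0=19,  q_0=19·0+1=1
…
a_2=1:  p_2=1·58+19=77,  q_2=1·3+1=4
…
a_4=1:  p_4=1·366+77=443,  q_4=1·19+4=23
a_5=3:  p_5=3·443+366=1695,  q_5=3·23+19=88
→ (1695, 88).  Check: 1695²=2873025, 371·88²=2873024, difference 1.
(1695+88√371)^2 = 5746049 + 298320√371
(1695+88√371)^3 = 19479104415 + 1011304712√371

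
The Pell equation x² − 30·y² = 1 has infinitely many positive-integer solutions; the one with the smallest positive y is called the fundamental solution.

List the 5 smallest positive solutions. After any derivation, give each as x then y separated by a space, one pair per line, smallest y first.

11 2
241 44
5291 966
116161 21208
2550251 465610

√30 = [5; 2,10, …], period ℓ=2 (even) → k=1
k=0  a_k=5  p_k/q_k = 5/1
k=1  a_k=2  p_k/q_k = 11/2
fundamental: x₁=11, y₁=2  (since 121 − 30·4 = 1)
(x_2, y_2) = (11·11 + 30·2·2, 11·2 + 2·11) = (241, 44)
(x_3, y_3) = (11·241 + 30·2·44, 11·44 + 2·241) = (5291, 966)
(x_4, y_4) = (11·5291 + 30·2·966, 11·966 + 2·5291) = (116161, 21208)
(x_5, y_5) = (11·116161 + 30·2·21208, 11·21208 + 2·116161) = (2550251, 465610)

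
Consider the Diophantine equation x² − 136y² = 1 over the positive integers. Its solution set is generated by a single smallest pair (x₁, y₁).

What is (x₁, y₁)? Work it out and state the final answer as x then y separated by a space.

√136 → a₀=11, period (1,1,1,22); ℓ=4 even so k=3
k=0  a_k=11  p_k/q_k = 11/1
…
k=2  a_k=1  p_k/q_k = 23/2
k=3  a_k=1  p_k/q_k = 35/3
→ (35, 3).  Check: 35²=1225, 136·3²=1224, difference 1.

35 3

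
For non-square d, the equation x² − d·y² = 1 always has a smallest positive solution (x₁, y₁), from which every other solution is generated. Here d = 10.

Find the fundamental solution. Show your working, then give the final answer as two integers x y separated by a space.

[3; 6] for √10; ℓ=1 ⇒ convergent index 1
step 0: (3, 1)  from 3·(1,0) + (0,1)
step 1: (19, 6)  from 6·(3,1) + (1,0)
→ (19, 6).  Check: 19²=361, 10·6²=360, difference 1.

19 6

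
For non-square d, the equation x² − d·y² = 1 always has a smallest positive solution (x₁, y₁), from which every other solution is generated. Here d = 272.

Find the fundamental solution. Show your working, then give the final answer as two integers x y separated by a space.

√272 = [16; 2,32, …], period ℓ=2 (even) → k=1
i=0: a=16 ⇒ p=16, q=1
i=1: a=2 ⇒ p=33, q=2
fundamental: x₁=33, y₁=2  (since 1089 − 272·4 = 1)

33 2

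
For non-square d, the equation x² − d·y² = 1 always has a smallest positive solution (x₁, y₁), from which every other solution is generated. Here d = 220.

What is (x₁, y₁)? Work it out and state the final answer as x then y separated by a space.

d=220: √d = [14; 1,4,1,28] (ℓ=4, even), read p_3/q_3
i=0: a=14 ⇒ p=14, q=1
i=1: a=1 ⇒ p=15, q=1
i=2: a=4 ⇒ p=74, q=5
i=3: a=1 ⇒ p=89, q=6
→ (89, 6).  Check: 89²=7921, 220·6²=7920, difference 1.

89 6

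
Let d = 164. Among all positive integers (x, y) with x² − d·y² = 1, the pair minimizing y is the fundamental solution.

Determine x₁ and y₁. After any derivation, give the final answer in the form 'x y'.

2049 160

[12; 1,4,6,4,1,24] for √164; ℓ=6 ⇒ convergent index 5
i=0: a=12 ⇒ p=12, q=1
…
i=2: a=4 ⇒ p=64, q=5
i=3: a=6 ⇒ p=397, q=31
i=4: a=4 ⇒ p=1652, q=129
i=5: a=1 ⇒ p=2049, q=160
→ (2049, 160).  Check: 2049²=4198401, 164·160²=4198400, difference 1.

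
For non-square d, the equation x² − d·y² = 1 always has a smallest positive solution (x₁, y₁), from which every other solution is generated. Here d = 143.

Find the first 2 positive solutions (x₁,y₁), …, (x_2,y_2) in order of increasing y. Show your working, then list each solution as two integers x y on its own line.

12 1
287 24

√143 = [11; 1,22, …], period ℓ=2 (even) → k=1
a_0=11:  p_0=11·1+0=11,  q_0=11·0+1=1
a_1=1:  p_1=1·11+1=12,  q_1=1·1+0=1
→ (12, 1).  Check: 12²=144, 143·1²=143, difference 1.
n=2: (12,1)∘(12,1) = (12·12+143·1·1, 12·1+1·12) = (287,24)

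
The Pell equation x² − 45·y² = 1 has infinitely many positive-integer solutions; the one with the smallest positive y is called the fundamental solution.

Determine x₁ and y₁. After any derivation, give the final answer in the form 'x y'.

[6; 1,2,2,2,1,12] for √45; ℓ=6 ⇒ convergent index 5
a_0=6:  p_0=6·1+0=6,  q_0=6·0+1=1
…
a_4=2:  p_4=2·47+20=114,  q_4=2·7+3=17
a_5=1:  p_5=1·114+47=161,  q_5=1·17+7=24
(x₁, y₁) = (161, 24);  161² − 45·24² = 1 ✓

161 24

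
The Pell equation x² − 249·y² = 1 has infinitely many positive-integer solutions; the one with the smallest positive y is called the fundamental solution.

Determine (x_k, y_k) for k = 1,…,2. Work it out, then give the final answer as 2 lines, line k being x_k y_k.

8553815 542076
146335502108449 9273635639880

[15; 1,3,1,1,5,…,3,1,30] for √249; ℓ=16 ⇒ convergent index 15
k=0  a_k=15  p_k/q_k = 15/1
k=1  a_k=1  p_k/q_k = 16/1
…
k=7  a_k=3  p_k/q_k = 3582/227
k=8  a_k=10  p_k/q_k = 36751/2329
…
k=12  a_k=1  p_k/q_k = 1017351/64472
…
k=14  a_k=3  p_k/q_k = 6669699/422675
k=15  a_k=1  p_k/q_k = 8553815/542076
→ (8553815, 542076).  Check: 8553815²=73167751054225, 249·542076²=73167751054224, difference 1.
n=2: (8553815,542076)∘(8553815,542076) = (8553815·8553815+249·542076·542076, 8553815·542076+542076·8553815) = (146335502108449,9273635639880)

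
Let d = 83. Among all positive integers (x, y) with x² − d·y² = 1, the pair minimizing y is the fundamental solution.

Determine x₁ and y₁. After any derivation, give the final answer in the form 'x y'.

[9; 9,18] for √83; ℓ=2 ⇒ convergent index 1
step 0: (9, 1)  from 9·(1,0) + (0,1)
step 1: (82, 9)  from 9·(9,1) + (1,0)
→ (82, 9).  Check: 82²=6724, 83·9²=6723, difference 1.

82 9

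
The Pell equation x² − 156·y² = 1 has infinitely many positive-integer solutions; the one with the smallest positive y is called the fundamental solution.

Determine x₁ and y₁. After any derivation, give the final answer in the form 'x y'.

25 2

√156 = [12; 2,24, …], period ℓ=2 (even) → k=1
i=0: a=12 ⇒ p=12, q=1
i=1: a=2 ⇒ p=25, q=2
(x₁, y₁) = (25, 2);  25² − 156·2² = 1 ✓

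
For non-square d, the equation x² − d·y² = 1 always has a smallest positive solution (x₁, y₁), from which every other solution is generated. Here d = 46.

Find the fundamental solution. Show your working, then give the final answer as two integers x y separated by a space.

√46 → a₀=6, period (1,3,1,1,2,6,2,1,1,3,1,12); ℓ=12 even so k=11
step 0: (6, 1)  from 6·(1,0) + (0,1)
step 1: (7, 1)  from 1·(6,1) + (1,0)
…
step 4: (61, 9)  from 1·(34,5) + (27,4)
step 5: (156, 23)  from 2·(61,9) + (34,5)
step 6: (997, 147)  from 6·(156,23) + (61,9)
…
step 8: (3147, 464)  from 1·(2150,317) + (997,147)
…
step 10: (19038, 2807)  from 3·(5297,781) + (3147,464)
step 11: (24335, 3588)  from 1·(19038,2807) + (5297,781)
→ (24335, 3588).  Check: 24335²=592192225, 46·3588²=592192224, difference 1.

24335 3588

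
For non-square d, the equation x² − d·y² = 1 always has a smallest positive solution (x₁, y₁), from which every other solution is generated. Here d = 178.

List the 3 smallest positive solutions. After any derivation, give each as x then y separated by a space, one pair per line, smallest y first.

1601 120
5126401 384240
16414734401 1230336360

√178 → a₀=13, period (2,1,12,1,2,26); ℓ=6 even so k=5
a_0=13:  p_0=13·1+0=13,  q_0=13·0+1=1
…
a_2=1:  p_2=1·27+13=40,  q_2=1·2+1=3
a_3=12:  p_3=12·40+27=507,  q_3=12·3+2=38
a_4=1:  p_4=1·507+40=547,  q_4=1·38+3=41
a_5=2:  p_5=2·547+507=1601,  q_5=2·41+38=120
fundamental: x₁=1601, y₁=120  (since 2563201 − 178·14400 = 1)
(1601+120√178)^2 = 5126401 + 384240√178
(1601+120√178)^3 = 16414734401 + 1230336360√178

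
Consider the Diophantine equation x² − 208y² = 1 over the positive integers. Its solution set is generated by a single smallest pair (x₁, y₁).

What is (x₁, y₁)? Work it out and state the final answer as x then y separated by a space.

d=208: √d = [14; 2,2,1,2,2,28] (ℓ=6, even), read p_5/q_5
a_0=14:  p_0=14·1+0=14,  q_0=14·0+1=1
…
a_2=2:  p_2=2·29+14=72,  q_2=2·2+1=5
…
a_4=2:  p_4=2·101+72=274,  q_4=2·7+5=19
a_5=2:  p_5=2·274+101=649,  q_5=2·19+7=45
fundamental: x₁=649, y₁=45  (since 421201 − 208·2025 = 1)

649 45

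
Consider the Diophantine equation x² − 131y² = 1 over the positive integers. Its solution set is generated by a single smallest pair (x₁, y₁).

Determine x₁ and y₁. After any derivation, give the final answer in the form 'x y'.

10610 927

√131 = [11; 2,4,11,4,2,22, …], period ℓ=6 (even) → k=5
i=0: a=11 ⇒ p=11, q=1
i=1: a=2 ⇒ p=23, q=2
i=2: a=4 ⇒ p=103, q=9
i=3: a=11 ⇒ p=1156, q=101
i=4: a=4 ⇒ p=4727, q=413
i=5: a=2 ⇒ p=10610, q=927
fundamental: x₁=10610, y₁=927  (since 112572100 − 131·859329 = 1)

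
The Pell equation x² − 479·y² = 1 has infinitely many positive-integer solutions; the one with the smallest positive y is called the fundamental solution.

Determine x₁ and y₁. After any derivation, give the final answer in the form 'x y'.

d=479: √d = [21; 1,7,1,3,2,21,2,3,1,7,1,42] (ℓ=12, even), read p_11/q_11
step 0: (21, 1)  from 21·(1,0) + (0,1)
step 1: (22, 1)  from 1·(21,1) + (1,0)
step 2: (175, 8)  from 7·(22,1) + (21,1)
step 3: (197, 9)  from 1·(175,8) + (22,1)
step 4: (766, 35)  from 3·(197,9) + (175,8)
…
step 6: (37075, 1694)  from 21·(1729,79) + (766,35)
…
step 8: (264712, 12095)  from 3·(75879,3467) + (37075,1694)
step 9: (340591, 15562)  from 1·(264712,12095) + (75879,3467)
step 10: (2648849, 121029)  from 7·(340591,15562) + (264712,12095)
step 11: (2989440, 136591)  from 1·(2648849,121029) + (340591,15562)
fundamental: x₁=2989440, y₁=136591  (since 8936751513600 − 479·18657101281 = 1)

2989440 136591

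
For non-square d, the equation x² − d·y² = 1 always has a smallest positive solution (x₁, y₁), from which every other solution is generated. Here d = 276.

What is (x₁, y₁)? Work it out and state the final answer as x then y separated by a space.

7775 468

[16; 1,1,1,1,2,2,2,1,1,1,1,32] for √276; ℓ=12 ⇒ convergent index 11
a_0=16:  p_0=16·1+0=16,  q_0=16·0+1=1
a_1=1:  p_1=1·16+1=17,  q_1=1·1+0=1
…
a_3=1:  p_3=1·33+17=50,  q_3=1·2+1=3
a_4=1:  p_4=1·50+33=83,  q_4=1·3+2=5
a_5=2:  p_5=2·83+50=216,  q_5=2·5+3=13
…
a_7=2:  p_7=2·515+216=1246,  q_7=2·31+13=75
a_8=1:  p_8=1·1246+515=1761,  q_8=1·75+31=106
…
a_10=1:  p_10=1·3007+1761=4768,  q_10=1·181+106=287
a_11=1:  p_11=1·4768+3007=7775,  q_11=1·287+181=468
fundamental: x₁=7775, y₁=468  (since 60450625 − 276·219024 = 1)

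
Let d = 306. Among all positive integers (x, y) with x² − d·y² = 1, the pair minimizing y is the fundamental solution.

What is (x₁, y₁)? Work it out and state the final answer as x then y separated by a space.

√306 → a₀=17, period (2,34); ℓ=2 even so k=1
k=0  a_k=17  p_k/q_k = 17/1
k=1  a_k=2  p_k/q_k = 35/2
fundamental: x₁=35, y₁=2  (since 1225 − 306·4 = 1)

35 2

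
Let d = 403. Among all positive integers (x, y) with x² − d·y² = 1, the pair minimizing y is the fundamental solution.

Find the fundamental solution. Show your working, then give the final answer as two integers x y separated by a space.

d=403: √d = [20; 13,2,1,3,1,3,1,2,13,40] (ℓ=10, even), read p_9/q_9
i=0: a=20 ⇒ p=20, q=1
…
i=4: a=3 ⇒ p=2951, q=147
i=5: a=1 ⇒ p=3754, q=187
…
i=8: a=2 ⇒ p=50147, q=2498
i=9: a=13 ⇒ p=669878, q=33369
fundamental: x₁=669878, y₁=33369  (since 448736534884 − 403·1113490161 = 1)

669878 33369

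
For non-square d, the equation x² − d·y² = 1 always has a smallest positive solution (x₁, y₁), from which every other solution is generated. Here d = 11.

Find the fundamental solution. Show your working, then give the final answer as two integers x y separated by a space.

[3; 3,6] for √11; ℓ=2 ⇒ convergent index 1
a_0=3:  p_0=3·1+0=3,  q_0=3·0+1=1
a_1=3:  p_1=3·3+1=10,  q_1=3·1+0=3
→ (10, 3).  Check: 10²=100, 11·3²=99, difference 1.

10 3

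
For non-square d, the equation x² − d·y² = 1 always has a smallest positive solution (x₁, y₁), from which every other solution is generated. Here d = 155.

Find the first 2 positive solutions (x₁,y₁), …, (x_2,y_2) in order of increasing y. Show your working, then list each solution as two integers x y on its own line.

d=155: √d = [12; 2,4,2,24] (ℓ=4, even), read p_3/q_3
i=0: a=12 ⇒ p=12, q=1
…
i=2: a=4 ⇒ p=112, q=9
i=3: a=2 ⇒ p=249, q=20
fundamental: x₁=249, y₁=20  (since 62001 − 155·400 = 1)
n=2: (249,20)∘(249,20) = (249·249+155·20·20, 249·20+20·249) = (124001,9960)

249 20
124001 9960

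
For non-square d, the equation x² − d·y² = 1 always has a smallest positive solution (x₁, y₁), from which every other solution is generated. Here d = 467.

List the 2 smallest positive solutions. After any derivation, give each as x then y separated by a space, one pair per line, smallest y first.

√467 → a₀=21, period (1,1,1,1,3,…,1,1,42); ℓ=14 even so k=13
k=0  a_k=21  p_k/q_k = 21/1
…
k=4  a_k=1  p_k/q_k = 108/5
k=5  a_k=3  p_k/q_k = 389/18
k=6  a_k=3  p_k/q_k = 1275/59
k=7  a_k=21  p_k/q_k = 27164/1257
…
k=12  a_k=1  p_k/q_k = 991929/45901
k=13  a_k=1  p_k/q_k = 1625626/75225
(x₁, y₁) = (1625626, 75225);  1625626² − 467·75225² = 1 ✓
n=2: (1625626,75225)∘(1625626,75225) = (1625626·1625626+467·75225·75225, 1625626·75225+75225·1625626) = (5285319783751,244575431700)

1625626 75225
5285319783751 244575431700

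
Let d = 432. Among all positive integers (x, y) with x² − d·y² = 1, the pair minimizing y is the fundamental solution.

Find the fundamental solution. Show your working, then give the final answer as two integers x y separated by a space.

1351 65

√432 = [20; 1,3,1,1,1,3,1,40, …], period ℓ=8 (even) → k=7
i=0: a=20 ⇒ p=20, q=1
…
i=2: a=3 ⇒ p=83, q=4
…
i=4: a=1 ⇒ p=187, q=9
…
i=6: a=3 ⇒ p=1060, q=51
i=7: a=1 ⇒ p=1351, q=65
fundamental: x₁=1351, y₁=65  (since 1825201 − 432·4225 = 1)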